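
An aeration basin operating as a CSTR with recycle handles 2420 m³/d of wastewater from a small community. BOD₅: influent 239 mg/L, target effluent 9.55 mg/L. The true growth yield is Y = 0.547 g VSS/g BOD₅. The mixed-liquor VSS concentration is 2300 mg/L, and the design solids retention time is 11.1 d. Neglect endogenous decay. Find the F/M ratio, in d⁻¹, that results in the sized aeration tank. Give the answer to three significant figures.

Biomass mass balance (decay neglected): V·X = Y·Q·(S₀ − S)·θ_c, so V = 0.547 × 2420 × (239 − 9.55) × 11.1 / 2300 = 1466 m³.
F/M = Q·S₀ / (V·X) = 2420 × 239 / (1466 × 2300) = 0.1716 g BOD₅·(g VSS·d)⁻¹.

F/M ≈ 0.172 d⁻¹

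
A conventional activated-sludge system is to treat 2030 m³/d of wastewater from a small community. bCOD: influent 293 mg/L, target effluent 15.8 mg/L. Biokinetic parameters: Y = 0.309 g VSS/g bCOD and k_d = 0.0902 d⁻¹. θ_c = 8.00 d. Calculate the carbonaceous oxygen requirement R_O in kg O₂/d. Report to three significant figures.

R_O ≈ 419 kg O₂/d

Observed yield with endogenous decay: Y_obs = Y / (1 + k_d·θ_c) = 0.309 / (1 + 0.0902 × 8.00) = 0.309 / 1.722 = 0.1795 g VSS/g bCOD.
Mass of bCOD removed per day: Q(S₀ − S) = 2030 × 277.2 g/m³ = 562.7 kg/d.
Net sludge production P_X = 0.1795 × 562.7 = 101.0 kg VSS/d.
Carbonaceous O₂ demand = substrate oxidised − cell-mass equivalent = 562.7 − 1.42 × 101.0 = 419.3 kg O₂/d.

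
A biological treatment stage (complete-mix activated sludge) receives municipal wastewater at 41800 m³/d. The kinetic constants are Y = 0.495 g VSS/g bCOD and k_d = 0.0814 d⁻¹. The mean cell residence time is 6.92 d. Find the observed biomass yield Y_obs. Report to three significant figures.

Correct the yield for decay: Y_obs = Y/(1 + k_d θ_c) = 0.495 / (1 + 0.0814 × 6.92) = 0.495 / 1.563 = 0.3166.

Y_obs ≈ 0.317 g VSS/g bCOD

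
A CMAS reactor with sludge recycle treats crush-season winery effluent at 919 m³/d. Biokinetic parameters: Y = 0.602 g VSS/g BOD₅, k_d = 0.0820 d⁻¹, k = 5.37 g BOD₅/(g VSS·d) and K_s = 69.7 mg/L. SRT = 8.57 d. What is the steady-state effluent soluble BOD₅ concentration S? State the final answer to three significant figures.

From the Monod/SRT balance for a CMAS, S = K_s·(1+k_d θ_c)/[θ_c·(Y k − k_d) − 1] = 69.7 × (1 + 0.0820 × 8.57) / [8.57 × (0.602 × 5.37 − 0.0820) − 1] = 118.7 / 26.00 = 4.564 mg/L.

S ≈ 4.56 mg/L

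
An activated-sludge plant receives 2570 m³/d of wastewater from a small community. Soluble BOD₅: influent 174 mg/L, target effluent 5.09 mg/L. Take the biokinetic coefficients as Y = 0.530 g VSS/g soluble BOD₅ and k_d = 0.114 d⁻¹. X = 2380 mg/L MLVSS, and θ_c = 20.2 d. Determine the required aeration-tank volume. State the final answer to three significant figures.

Steady-state biomass mass balance: V·X·(1 + k_d·θ_c) = Y·Q·(S₀ − S)·θ_c, so V = 0.530 × 2570 × (174 − 5.09) × 20.2 / [2380 × (1 + 0.114 × 20.2)] = 4.65×10^6 / 7861 = 591.2 m³.

V ≈ 591 m³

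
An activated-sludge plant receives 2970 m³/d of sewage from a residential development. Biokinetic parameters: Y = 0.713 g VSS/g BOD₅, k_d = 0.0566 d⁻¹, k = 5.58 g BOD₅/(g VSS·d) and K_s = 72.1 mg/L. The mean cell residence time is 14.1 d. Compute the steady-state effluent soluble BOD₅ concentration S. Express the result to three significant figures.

For a completely mixed reactor with recycle the Lawrence–McCarty relation gives S = K_s·(1 + k_d·θ_c) / [θ_c·(Y·k − k_d) − 1] = 72.1 × (1 + 0.0566 × 14.1) / [14.1 × (0.713 × 5.58 − 0.0566) − 1] = 129.6 / 54.30 = 2.388 mg/L.

S ≈ 2.39 mg/L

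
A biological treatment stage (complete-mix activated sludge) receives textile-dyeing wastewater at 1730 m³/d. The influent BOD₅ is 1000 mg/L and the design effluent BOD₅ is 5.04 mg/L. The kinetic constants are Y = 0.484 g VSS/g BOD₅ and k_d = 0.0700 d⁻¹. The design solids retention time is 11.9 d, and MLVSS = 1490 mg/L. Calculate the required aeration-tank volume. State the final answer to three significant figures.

Rearranging the biomass balance for a CMAS with decay, V = Y·Q·ΔS·θ_c / [X·(1+k_d θ_c)] = 0.484 × 1730 × (1000 − 5.04) × 11.9 / [1490 × (1 + 0.0700 × 11.9)] = 9.91×10^6 / 2731 = 3630 m³.

V ≈ 3630 m³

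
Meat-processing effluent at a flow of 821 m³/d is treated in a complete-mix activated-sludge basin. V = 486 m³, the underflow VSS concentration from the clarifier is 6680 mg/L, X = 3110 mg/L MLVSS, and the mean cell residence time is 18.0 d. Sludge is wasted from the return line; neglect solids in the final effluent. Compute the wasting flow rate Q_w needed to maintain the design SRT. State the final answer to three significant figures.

Q_w ≈ 12.6 m³/d

θ_c = V·X/(Q_w·X_r) when wasting from the recycle, so Q_w = V·X/(θ_c·X_r) = 486.0 × 3110 / (18.0 × 6680) = 12.57 m³/d.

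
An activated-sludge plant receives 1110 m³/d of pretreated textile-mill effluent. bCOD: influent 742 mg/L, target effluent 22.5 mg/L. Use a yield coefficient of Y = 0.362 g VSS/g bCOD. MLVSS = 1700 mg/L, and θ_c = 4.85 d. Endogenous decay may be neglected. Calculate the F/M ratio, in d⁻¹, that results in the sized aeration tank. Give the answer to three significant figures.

V·X = Y·Q·ΔS·θ_c gives V = 0.362 × 1110 × (742 − 22.5) × 4.85 / 1700 = 824.8 m³.
Food-to-microorganism ratio F/M = Q S₀ / (V X) = 1110 × 742 / (824.8 × 1700) = 0.5874 d⁻¹.

F/M ≈ 0.587 d⁻¹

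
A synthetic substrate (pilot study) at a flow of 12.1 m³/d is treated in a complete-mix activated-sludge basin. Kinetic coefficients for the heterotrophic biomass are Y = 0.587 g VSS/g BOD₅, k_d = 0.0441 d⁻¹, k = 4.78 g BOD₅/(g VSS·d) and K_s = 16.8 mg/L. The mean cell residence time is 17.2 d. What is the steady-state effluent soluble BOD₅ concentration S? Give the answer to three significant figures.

S ≈ 0.635 mg/L

From the Monod/SRT balance for a CMAS, S = K_s·(1+k_d θ_c)/[θ_c·(Y k − k_d) − 1] = 16.8 × (1 + 0.0441 × 17.2) / [17.2 × (0.587 × 4.78 − 0.0441) − 1] = 29.54 / 46.50 = 0.6353 mg/L.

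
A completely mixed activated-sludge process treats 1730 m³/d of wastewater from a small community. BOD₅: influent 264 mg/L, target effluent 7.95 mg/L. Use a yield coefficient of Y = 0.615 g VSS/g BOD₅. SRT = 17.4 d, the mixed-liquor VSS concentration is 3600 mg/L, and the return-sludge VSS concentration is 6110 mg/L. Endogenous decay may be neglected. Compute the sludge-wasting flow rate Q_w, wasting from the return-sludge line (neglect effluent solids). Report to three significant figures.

Q_w ≈ 44.6 m³/d

With k_d = 0 the design equation reduces to V = Y Q (S₀−S) θ_c / X = 0.615 × 1730 × (264 − 7.95) × 17.4 / 3600 = 1317 m³.
Q_w = (V·X)/(θ_c X_r) = 1317 × 3600 / (17.4 × 6110) = 44.59 m³/d.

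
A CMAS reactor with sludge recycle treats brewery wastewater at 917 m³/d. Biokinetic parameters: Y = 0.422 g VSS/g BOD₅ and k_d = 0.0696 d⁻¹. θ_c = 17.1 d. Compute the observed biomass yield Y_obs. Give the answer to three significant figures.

Y_obs ≈ 0.193 g VSS/g BOD₅

Observed yield with endogenous decay: Y_obs = Y / (1 + k_d·θ_c) = 0.422 / (1 + 0.0696 × 17.1) = 0.422 / 2.190 = 0.1927 g VSS/g BOD₅.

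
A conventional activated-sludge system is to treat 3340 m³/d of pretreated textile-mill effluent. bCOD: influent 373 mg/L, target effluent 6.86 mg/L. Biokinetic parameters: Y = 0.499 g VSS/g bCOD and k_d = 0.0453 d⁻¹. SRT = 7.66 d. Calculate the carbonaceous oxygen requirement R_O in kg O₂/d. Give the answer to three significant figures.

The observed yield is Y_obs = Y/(1 + k_d·θ_c) = 0.499 / (1 + 0.0453 × 7.66) = 0.499 / 1.347 = 0.3705 g VSS per g bCOD removed.
Mass of bCOD removed per day: Q(S₀ − S) = 3340 × 366.1 g/m³ = 1223 kg/d.
Biomass synthesised: P_X = Y_obs × 1223 = 453.0 kg VSS/d.
Carbonaceous O₂ demand = substrate oxidised − cell-mass equivalent = 1223 − 1.42 × 453.0 = 579.6 kg O₂/d.

R_O ≈ 580 kg O₂/d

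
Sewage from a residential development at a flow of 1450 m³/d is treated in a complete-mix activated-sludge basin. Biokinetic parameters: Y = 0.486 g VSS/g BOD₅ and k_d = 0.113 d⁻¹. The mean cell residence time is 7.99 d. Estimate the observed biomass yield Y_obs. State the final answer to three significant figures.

Y_obs ≈ 0.255 g VSS/g BOD₅

Observed yield with endogenous decay: Y_obs = Y / (1 + k_d·θ_c) = 0.486 / (1 + 0.113 × 7.99) = 0.486 / 1.903 = 0.2554 g VSS/g BOD₅.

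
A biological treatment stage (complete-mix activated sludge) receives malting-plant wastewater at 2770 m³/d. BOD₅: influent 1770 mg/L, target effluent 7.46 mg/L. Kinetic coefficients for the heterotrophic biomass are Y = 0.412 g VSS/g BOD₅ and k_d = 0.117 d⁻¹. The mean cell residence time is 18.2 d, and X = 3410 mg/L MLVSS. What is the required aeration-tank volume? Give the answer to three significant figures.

Steady-state biomass mass balance: V·X·(1 + k_d·θ_c) = Y·Q·(S₀ − S)·θ_c, so V = 0.412 × 2770 × (1770 − 7.46) × 18.2 / [3410 × (1 + 0.117 × 18.2)] = 3.66×10^7 / 10671 = 3431 m³.

V ≈ 3430 m³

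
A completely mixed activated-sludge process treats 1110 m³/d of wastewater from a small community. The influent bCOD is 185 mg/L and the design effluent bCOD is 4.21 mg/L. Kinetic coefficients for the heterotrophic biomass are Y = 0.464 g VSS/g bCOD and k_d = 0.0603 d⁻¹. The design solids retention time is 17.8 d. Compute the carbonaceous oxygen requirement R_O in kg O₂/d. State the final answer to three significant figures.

Y_obs = Y / (1 + k_d θ_c) = 0.464 / (1 + 0.0603 × 17.8) = 0.464 / 2.073 = 0.2238.
Substrate removed = Q·(S₀ − S) = 1110 m³/d × (185 − 4.21) g/m³ = 2.01×10^5 g/d = 200.7 kg/d.
P_X = Y_obs·Q·(S₀ − S) = 0.2238 × 200.7 = 44.91 kg VSS/d.
Carbonaceous O₂ demand = substrate oxidised − cell-mass equivalent = 200.7 − 1.42 × 44.91 = 136.9 kg O₂/d.

R_O ≈ 137 kg O₂/d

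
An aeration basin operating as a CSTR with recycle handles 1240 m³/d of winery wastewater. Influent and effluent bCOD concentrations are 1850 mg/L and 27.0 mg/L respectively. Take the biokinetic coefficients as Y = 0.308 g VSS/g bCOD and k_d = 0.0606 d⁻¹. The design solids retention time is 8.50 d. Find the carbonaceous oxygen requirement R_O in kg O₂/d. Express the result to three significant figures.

The observed yield is Y_obs = Y/(1 + k_d·θ_c) = 0.308 / (1 + 0.0606 × 8.50) = 0.308 / 1.515 = 0.2033 g VSS per g bCOD removed.
Q·(S₀ − S) = 1240 × (1850 − 27.0) × 10⁻³ = 2261 kg/d removed.
P_X = Y_obs·Q·(S₀ − S) = 0.2033 × 2261 = 459.5 kg VSS/d.
R_O = Q·(S₀ − S) − 1.42·P_X = 2261 − 1.42 × 459.5 = 1608 kg O₂/d.

R_O ≈ 1610 kg O₂/d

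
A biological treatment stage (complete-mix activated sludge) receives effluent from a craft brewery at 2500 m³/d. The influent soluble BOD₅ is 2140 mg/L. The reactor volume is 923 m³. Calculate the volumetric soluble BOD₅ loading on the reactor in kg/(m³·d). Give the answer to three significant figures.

L_v ≈ 5.80 kg soluble BOD₅/(m³·d)

Volumetric loading L_v = Q·S₀ / V = 2500 × 2140 g/m³ / 923.0 m³ = 5796 g/(m³·d) = 5.796 kg soluble BOD₅/(m³·d).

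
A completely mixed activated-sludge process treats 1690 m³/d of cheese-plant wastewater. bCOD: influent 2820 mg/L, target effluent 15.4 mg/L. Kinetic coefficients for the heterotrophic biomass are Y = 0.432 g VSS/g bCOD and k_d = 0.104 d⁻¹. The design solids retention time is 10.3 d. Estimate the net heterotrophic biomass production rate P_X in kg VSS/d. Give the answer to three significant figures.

The observed yield is Y_obs = Y/(1 + k_d·θ_c) = 0.432 / (1 + 0.104 × 10.3) = 0.432 / 2.071 = 0.2086 g VSS per g bCOD removed.
Q·(S₀ − S) = 1690 × (2820 − 15.4) × 10⁻³ = 4740 kg/d removed.
P_X = Y_obs · Q(S₀ − S) = 0.2086 × 4740 = 988.6 kg VSS/d.

P_X ≈ 989 kg VSS/d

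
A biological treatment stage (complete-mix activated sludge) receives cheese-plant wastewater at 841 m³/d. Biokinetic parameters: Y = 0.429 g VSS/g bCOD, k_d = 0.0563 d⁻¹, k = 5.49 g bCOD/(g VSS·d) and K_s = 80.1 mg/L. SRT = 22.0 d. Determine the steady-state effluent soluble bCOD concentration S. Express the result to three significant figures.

S ≈ 3.62 mg/L

Effluent substrate depends only on kinetics and SRT: S = K_s(1 + k_d θ_c) / [θ_c(Yk − k_d) − 1] = 80.1 × (1 + 0.0563 × 22.0) / [22.0 × (0.429 × 5.49 − 0.0563) − 1] = 179.3 / 49.58 = 3.617 mg/L.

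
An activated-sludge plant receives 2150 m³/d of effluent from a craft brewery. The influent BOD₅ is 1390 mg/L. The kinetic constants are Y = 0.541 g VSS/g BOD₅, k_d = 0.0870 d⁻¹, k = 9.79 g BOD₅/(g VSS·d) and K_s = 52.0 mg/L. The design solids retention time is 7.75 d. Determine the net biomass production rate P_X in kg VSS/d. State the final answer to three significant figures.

P_X ≈ 964 kg VSS/d

For a completely mixed reactor with recycle the Lawrence–McCarty relation gives S = K_s·(1 + k_d·θ_c) / [θ_c·(Y·k − k_d) − 1] = 52.0 × (1 + 0.0870 × 7.75) / [7.75 × (0.541 × 9.79 − 0.0870) − 1] = 87.06 / 39.37 = 2.211 mg/L.
Observed yield with endogenous decay: Y_obs = Y / (1 + k_d·θ_c) = 0.541 / (1 + 0.0870 × 7.75) = 0.541 / 1.674 = 0.3231 g VSS/g BOD₅.
ΔS = 1390 − 2.21 = 1388 mg/L, so the substrate removal rate is 2150 × 1388/1000 = 2984 kg BOD₅/d.
Net biomass production P_X = Y_obs × Q·(S₀ − S) = 0.3231 × 2984 = 964.1 kg VSS/d.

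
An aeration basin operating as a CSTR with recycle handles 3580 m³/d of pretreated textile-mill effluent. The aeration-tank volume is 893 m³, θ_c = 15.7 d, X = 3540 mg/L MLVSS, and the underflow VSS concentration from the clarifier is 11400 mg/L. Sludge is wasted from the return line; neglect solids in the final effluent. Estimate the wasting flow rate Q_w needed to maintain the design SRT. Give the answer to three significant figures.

Q_w = (V·X)/(θ_c X_r) = 893.0 × 3540 / (15.7 × 11400) = 17.66 m³/d.

Q_w ≈ 17.7 m³/d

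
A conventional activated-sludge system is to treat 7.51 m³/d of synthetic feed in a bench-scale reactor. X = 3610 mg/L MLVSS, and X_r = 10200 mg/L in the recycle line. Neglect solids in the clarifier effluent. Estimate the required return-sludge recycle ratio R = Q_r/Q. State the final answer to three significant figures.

R ≈ 0.548

R = Q_r/Q = X/(X_r − X) = 3610 / (10200 − 3610) = 0.5478.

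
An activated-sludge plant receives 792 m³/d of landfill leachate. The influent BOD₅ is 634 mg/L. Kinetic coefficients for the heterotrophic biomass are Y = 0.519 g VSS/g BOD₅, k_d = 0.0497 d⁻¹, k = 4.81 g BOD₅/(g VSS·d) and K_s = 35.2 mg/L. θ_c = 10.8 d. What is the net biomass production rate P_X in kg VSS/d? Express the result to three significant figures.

P_X ≈ 169 kg VSS/d

From the Monod/SRT balance for a CMAS, S = K_s·(1+k_d θ_c)/[θ_c·(Y k − k_d) − 1] = 35.2 × (1 + 0.0497 × 10.8) / [10.8 × (0.519 × 4.81 − 0.0497) − 1] = 54.09 / 25.42 = 2.128 mg/L.
Correct the yield for decay: Y_obs = Y/(1 + k_d θ_c) = 0.519 / (1 + 0.0497 × 10.8) = 0.519 / 1.537 = 0.3377.
Mass of BOD₅ removed per day: Q(S₀ − S) = 792 × 631.9 g/m³ = 500.4 kg/d.
So the net sludge growth is P_X = 0.3377 × 500.4 = 169.0 kg VSS/d.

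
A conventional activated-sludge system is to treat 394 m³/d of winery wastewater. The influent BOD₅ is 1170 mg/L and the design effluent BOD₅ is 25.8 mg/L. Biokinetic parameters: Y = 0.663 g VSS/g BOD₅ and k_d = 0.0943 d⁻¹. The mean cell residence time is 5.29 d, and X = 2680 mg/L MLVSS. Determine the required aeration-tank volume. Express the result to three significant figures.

Steady-state biomass mass balance: V·X·(1 + k_d·θ_c) = Y·Q·(S₀ − S)·θ_c, so V = 0.663 × 394 × (1170 − 25.8) × 5.29 / [2680 × (1 + 0.0943 × 5.29)] = 1.58×10^6 / 4017 = 393.6 m³.

V ≈ 394 m³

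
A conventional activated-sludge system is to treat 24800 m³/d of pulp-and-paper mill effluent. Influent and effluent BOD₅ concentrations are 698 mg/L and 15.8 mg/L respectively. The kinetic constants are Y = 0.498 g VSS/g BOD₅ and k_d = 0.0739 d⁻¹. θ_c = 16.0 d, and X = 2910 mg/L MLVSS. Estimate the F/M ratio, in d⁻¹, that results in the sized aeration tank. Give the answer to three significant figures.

Steady-state biomass mass balance: V·X·(1 + k_d·θ_c) = Y·Q·(S₀ − S)·θ_c, so V = 0.498 × 24800 × (698 − 15.8) × 16.0 / [2910 × (1 + 0.0739 × 16.0)] = 1.35×10^8 / 6351 = 21227 m³.
F/M = Q·S₀ / (V·X) = 24800 × 698 / (21227 × 2910) = 0.2802 g BOD₅·(g VSS·d)⁻¹.

F/M ≈ 0.280 d⁻¹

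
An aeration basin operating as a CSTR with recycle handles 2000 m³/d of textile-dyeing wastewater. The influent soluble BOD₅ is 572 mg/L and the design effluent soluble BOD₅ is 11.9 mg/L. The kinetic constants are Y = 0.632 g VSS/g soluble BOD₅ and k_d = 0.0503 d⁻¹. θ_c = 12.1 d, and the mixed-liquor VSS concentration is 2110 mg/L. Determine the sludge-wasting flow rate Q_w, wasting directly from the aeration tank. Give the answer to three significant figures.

Rearranging the biomass balance for a CMAS with decay, V = Y·Q·ΔS·θ_c / [X·(1+k_d θ_c)] = 0.632 × 2000 × (572 − 11.9) × 12.1 / [2110 × (1 + 0.0503 × 12.1)] = 8.57×10^6 / 3394 = 2524 m³.
For wasting at MLVSS concentration, Q_w = V/θ_c = 2524/12.1 = 208.6 m³/d.

Q_w ≈ 209 m³/d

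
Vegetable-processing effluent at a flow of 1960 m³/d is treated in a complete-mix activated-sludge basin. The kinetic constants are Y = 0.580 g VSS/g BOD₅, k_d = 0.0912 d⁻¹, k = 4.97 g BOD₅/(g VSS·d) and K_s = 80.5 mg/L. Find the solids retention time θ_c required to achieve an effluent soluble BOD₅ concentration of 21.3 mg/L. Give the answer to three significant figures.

From 1/θ_c = Y·k·S/(K_s + S) − k_d: Y·k·S/(K_s+S) = 0.580 × 4.97 × 21.3 / (80.5 + 21.3) = 0.6031 d⁻¹.
1/θ_c = 0.6031 − 0.0912 = 0.5119 d⁻¹, so θ_c = 1.953 d.

θ_c ≈ 1.95 d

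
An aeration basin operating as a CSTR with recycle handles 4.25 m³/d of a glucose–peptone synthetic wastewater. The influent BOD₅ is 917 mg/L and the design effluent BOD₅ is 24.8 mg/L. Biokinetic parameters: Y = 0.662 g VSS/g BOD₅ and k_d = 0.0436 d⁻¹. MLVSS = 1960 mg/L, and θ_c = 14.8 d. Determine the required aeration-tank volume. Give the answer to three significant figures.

V ≈ 11.5 m³

Steady-state biomass mass balance: V·X·(1 + k_d·θ_c) = Y·Q·(S₀ − S)·θ_c, so V = 0.662 × 4.25 × (917 − 24.8) × 14.8 / [1960 × (1 + 0.0436 × 14.8)] = 3.72×10^4 / 3225 = 11.52 m³.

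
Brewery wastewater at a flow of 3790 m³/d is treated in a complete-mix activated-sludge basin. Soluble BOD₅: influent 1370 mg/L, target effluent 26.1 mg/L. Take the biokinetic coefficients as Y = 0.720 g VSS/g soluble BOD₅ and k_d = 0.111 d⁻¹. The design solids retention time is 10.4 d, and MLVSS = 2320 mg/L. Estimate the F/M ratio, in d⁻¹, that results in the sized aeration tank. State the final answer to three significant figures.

F/M ≈ 0.293 d⁻¹

Rearranging the biomass balance for a CMAS with decay, V = Y·Q·ΔS·θ_c / [X·(1+k_d θ_c)] = 0.720 × 3790 × (1370 − 26.1) × 10.4 / [2320 × (1 + 0.111 × 10.4)] = 3.81×10^7 / 4998 = 7631 m³.
F/M = Q·S₀ / (V·X) = 3790 × 1370 / (7631 × 2320) = 0.2933 g soluble BOD₅·(g VSS·d)⁻¹.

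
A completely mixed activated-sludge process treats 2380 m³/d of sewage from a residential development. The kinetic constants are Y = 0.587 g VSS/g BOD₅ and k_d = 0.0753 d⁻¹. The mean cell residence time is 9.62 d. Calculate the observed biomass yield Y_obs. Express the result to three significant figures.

Y_obs = Y / (1 + k_d θ_c) = 0.587 / (1 + 0.0753 × 9.62) = 0.587 / 1.724 = 0.3404.

Y_obs ≈ 0.340 g VSS/g BOD₅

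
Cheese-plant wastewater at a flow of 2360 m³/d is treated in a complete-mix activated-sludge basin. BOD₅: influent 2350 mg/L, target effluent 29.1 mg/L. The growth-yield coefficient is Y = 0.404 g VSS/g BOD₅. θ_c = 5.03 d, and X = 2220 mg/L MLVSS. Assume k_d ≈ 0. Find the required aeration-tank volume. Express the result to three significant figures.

V ≈ 5010 m³

With k_d = 0 the design equation reduces to V = Y Q (S₀−S) θ_c / X = 0.404 × 2360 × (2350 − 29.1) × 5.03 / 2220 = 5014 m³.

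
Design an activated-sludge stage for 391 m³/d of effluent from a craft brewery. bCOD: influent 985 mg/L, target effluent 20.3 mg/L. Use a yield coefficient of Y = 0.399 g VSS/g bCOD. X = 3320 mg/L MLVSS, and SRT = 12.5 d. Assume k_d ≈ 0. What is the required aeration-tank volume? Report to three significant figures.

Biomass mass balance (decay neglected): V·X = Y·Q·(S₀ − S)·θ_c, so V = 0.399 × 391 × (985 − 20.3) × 12.5 / 3320 = 566.6 m³.

V ≈ 567 m³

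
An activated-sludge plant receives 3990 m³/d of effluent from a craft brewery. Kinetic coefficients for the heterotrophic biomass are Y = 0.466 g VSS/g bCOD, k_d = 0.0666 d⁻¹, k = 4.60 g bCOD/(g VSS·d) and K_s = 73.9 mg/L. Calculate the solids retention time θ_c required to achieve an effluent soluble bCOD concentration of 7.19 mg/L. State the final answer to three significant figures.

θ_c ≈ 8.10 d

From 1/θ_c = Y·k·S/(K_s + S) − k_d: Y·k·S/(K_s+S) = 0.466 × 4.60 × 7.19 / (73.9 + 7.19) = 0.1901 d⁻¹.
1/θ_c = 0.1901 − 0.0666 = 0.1235 d⁻¹, so θ_c = 8.099 d.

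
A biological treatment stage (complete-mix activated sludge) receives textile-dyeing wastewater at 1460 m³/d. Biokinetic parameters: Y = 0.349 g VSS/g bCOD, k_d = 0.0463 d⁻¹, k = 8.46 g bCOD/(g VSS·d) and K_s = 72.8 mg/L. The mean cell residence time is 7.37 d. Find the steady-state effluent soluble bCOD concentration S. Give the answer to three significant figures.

S ≈ 4.78 mg/L

For a completely mixed reactor with recycle the Lawrence–McCarty relation gives S = K_s·(1 + k_d·θ_c) / [θ_c·(Y·k − k_d) − 1] = 72.8 × (1 + 0.0463 × 7.37) / [7.37 × (0.349 × 8.46 − 0.0463) − 1] = 97.64 / 20.42 = 4.782 mg/L.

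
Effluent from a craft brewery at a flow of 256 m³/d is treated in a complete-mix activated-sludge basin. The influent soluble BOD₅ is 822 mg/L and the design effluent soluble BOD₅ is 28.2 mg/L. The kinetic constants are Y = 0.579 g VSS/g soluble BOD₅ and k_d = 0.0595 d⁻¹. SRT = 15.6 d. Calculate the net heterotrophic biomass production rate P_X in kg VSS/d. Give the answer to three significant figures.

Observed yield with endogenous decay: Y_obs = Y / (1 + k_d·θ_c) = 0.579 / (1 + 0.0595 × 15.6) = 0.579 / 1.928 = 0.3003 g VSS/g soluble BOD₅.
Substrate removed = Q·(S₀ − S) = 256 m³/d × (822 − 28.2) g/m³ = 2.03×10^5 g/d = 203.2 kg/d.
So the net sludge growth is P_X = 0.3003 × 203.2 = 61.02 kg VSS/d.

P_X ≈ 61.0 kg VSS/d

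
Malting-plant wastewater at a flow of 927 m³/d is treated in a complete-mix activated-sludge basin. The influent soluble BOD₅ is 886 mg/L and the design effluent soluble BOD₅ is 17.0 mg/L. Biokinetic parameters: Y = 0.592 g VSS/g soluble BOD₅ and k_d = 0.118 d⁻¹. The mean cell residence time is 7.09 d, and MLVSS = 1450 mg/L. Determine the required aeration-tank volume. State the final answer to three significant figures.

V ≈ 1270 m³

Rearranging the biomass balance for a CMAS with decay, V = Y·Q·ΔS·θ_c / [X·(1+k_d θ_c)] = 0.592 × 927 × (886 − 17.0) × 7.09 / [1450 × (1 + 0.118 × 7.09)] = 3.38×10^6 / 2663 = 1270 m³.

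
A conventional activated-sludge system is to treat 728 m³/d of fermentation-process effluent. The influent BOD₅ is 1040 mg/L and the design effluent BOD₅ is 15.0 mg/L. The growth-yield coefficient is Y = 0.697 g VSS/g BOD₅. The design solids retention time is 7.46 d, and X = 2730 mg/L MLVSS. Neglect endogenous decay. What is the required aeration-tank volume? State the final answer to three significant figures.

V ≈ 1420 m³

With k_d = 0 the design equation reduces to V = Y Q (S₀−S) θ_c / X = 0.697 × 728 × (1040 − 15.0) × 7.46 / 2730 = 1421 m³.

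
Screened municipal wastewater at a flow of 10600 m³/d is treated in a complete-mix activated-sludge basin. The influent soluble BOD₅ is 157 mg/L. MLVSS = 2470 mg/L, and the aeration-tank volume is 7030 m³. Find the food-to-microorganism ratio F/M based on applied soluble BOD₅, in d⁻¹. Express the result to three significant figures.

F/M ≈ 0.0958 d⁻¹

F/M = Q·S₀ / (V·X) = 10600 × 157 / (7030 × 2470) = 0.09584 g soluble BOD₅·(g VSS·d)⁻¹.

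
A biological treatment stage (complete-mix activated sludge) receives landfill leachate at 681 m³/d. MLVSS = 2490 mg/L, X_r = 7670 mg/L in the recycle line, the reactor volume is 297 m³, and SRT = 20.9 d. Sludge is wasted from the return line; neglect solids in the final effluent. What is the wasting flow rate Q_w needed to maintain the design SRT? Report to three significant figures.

θ_c = V·X/(Q_w·X_r) when wasting from the recycle, so Q_w = V·X/(θ_c·X_r) = 297.0 × 2490 / (20.9 × 7670) = 4.613 m³/d.

Q_w ≈ 4.61 m³/d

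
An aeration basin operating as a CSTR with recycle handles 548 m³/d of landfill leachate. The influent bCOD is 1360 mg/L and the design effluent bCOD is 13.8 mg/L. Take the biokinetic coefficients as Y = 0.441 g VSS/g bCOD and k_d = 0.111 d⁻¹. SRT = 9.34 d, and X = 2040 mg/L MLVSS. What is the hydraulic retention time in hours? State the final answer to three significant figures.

τ ≈ 32.0 h

From the SRT design equation V = Y Q (S₀−S) θ_c / [X (1 + k_d θ_c)] = 0.441 × 548 × (1360 − 13.8) × 9.34 / [2040 × (1 + 0.111 × 9.34)] = 3.04×10^6 / 4155 = 731.3 m³.
Hydraulic retention time τ = V/Q = 731.3 / 548 = 1.335 d = 32.03 h.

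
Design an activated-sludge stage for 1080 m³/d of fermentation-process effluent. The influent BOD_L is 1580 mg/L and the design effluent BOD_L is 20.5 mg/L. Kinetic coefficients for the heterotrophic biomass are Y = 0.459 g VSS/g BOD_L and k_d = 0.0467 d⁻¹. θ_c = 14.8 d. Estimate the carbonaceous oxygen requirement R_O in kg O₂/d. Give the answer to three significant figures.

Correct the yield for decay: Y_obs = Y/(1 + k_d θ_c) = 0.459 / (1 + 0.0467 × 14.8) = 0.459 / 1.691 = 0.2714.
Mass of BOD_L removed per day: Q(S₀ − S) = 1080 × 1560 g/m³ = 1684 kg/d.
Net sludge production P_X = 0.2714 × 1684 = 457.1 kg VSS/d.
R_O = Q·ΔS − 1.42 P_X = 1684 − 649.1 = 1035 kg O₂/d.

R_O ≈ 1040 kg O₂/d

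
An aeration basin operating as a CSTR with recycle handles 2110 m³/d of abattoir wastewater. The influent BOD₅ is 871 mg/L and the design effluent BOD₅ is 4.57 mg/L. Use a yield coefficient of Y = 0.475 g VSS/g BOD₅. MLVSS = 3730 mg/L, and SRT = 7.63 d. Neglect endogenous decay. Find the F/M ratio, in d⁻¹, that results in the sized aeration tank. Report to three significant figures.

Biomass mass balance (decay neglected): V·X = Y·Q·(S₀ − S)·θ_c, so V = 0.475 × 2110 × (871 − 4.57) × 7.63 / 3730 = 1776 m³.
Food-to-microorganism ratio F/M = Q S₀ / (V X) = 2110 × 871 / (1776 × 3730) = 0.2774 d⁻¹.

F/M ≈ 0.277 d⁻¹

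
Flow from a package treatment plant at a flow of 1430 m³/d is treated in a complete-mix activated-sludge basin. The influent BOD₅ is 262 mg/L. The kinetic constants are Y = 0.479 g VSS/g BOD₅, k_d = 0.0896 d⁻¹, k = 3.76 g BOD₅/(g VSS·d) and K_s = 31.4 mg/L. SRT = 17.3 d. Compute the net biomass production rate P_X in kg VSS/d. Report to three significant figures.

P_X ≈ 69.6 kg VSS/d

For a completely mixed reactor with recycle the Lawrence–McCarty relation gives S = K_s·(1 + k_d·θ_c) / [θ_c·(Y·k − k_d) − 1] = 31.4 × (1 + 0.0896 × 17.3) / [17.3 × (0.479 × 3.76 − 0.0896) − 1] = 80.07 / 28.61 = 2.799 mg/L.
Y_obs = Y / (1 + k_d θ_c) = 0.479 / (1 + 0.0896 × 17.3) = 0.479 / 2.550 = 0.1878.
Mass of BOD₅ removed per day: Q(S₀ − S) = 1430 × 259.2 g/m³ = 370.7 kg/d.
P_X = Y_obs · Q(S₀ − S) = 0.1878 × 370.7 = 69.62 kg VSS/d.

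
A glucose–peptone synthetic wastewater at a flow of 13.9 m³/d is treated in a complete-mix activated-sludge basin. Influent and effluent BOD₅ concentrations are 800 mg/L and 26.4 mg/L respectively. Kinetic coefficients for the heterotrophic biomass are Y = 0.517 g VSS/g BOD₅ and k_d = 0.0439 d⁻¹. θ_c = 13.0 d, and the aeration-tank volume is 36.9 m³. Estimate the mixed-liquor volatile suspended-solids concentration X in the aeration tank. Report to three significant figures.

X ≈ 1250 mg/L

From V·X·(1 + k_d·θ_c) = Y·Q·(S₀ − S)·θ_c: X = 0.517 × 13.9 × (800 − 26.4) × 13.0 / [36.9 × (1 + 0.0439 × 13.0)] = 1247 mg/L.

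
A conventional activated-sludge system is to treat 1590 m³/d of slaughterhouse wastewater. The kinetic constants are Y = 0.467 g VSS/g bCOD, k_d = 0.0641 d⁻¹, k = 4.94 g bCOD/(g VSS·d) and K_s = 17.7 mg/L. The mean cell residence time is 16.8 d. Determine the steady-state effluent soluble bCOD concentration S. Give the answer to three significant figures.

Effluent substrate depends only on kinetics and SRT: S = K_s(1 + k_d θ_c) / [θ_c(Yk − k_d) − 1] = 17.7 × (1 + 0.0641 × 16.8) / [16.8 × (0.467 × 4.94 − 0.0641) − 1] = 36.76 / 36.68 = 1.002 mg/L.

S ≈ 1.00 mg/L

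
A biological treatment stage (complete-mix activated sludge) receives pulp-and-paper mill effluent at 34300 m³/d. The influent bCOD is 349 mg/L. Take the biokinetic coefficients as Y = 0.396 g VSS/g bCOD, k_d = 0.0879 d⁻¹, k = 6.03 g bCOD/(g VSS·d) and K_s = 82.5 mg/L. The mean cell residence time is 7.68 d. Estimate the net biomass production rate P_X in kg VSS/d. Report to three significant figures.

P_X ≈ 2760 kg VSS/d

From the Monod/SRT balance for a CMAS, S = K_s·(1+k_d θ_c)/[θ_c·(Y k − k_d) − 1] = 82.5 × (1 + 0.0879 × 7.68) / [7.68 × (0.396 × 6.03 − 0.0879) − 1] = 138.2 / 16.66 = 8.293 mg/L.
Correct the yield for decay: Y_obs = Y/(1 + k_d θ_c) = 0.396 / (1 + 0.0879 × 7.68) = 0.396 / 1.675 = 0.2364.
ΔS = 349 − 8.29 = 340.7 mg/L, so the substrate removal rate is 34300 × 340.7/1000 = 11686 kg bCOD/d.
P_X = Y_obs · Q(S₀ − S) = 0.2364 × 11686 = 2763 kg VSS/d.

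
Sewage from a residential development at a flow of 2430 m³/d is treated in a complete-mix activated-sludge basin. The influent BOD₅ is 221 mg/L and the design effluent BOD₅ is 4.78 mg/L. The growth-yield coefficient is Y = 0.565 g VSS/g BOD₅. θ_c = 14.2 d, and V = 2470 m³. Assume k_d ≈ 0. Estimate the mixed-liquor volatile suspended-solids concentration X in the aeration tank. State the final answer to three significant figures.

X ≈ 1710 mg/L

From V·X = Y·Q·(S₀ − S)·θ_c (decay neglected): X = 0.565 × 2430 × (221 − 4.78) × 14.2 / 2470 = 1707 mg/L.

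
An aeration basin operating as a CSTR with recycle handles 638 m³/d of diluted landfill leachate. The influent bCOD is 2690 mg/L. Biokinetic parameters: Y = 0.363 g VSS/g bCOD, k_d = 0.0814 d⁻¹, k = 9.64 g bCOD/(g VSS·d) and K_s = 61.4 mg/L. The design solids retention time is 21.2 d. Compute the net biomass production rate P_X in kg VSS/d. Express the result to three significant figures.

From the Monod/SRT balance for a CMAS, S = K_s·(1+k_d θ_c)/[θ_c·(Y k − k_d) − 1] = 61.4 × (1 + 0.0814 × 21.2) / [21.2 × (0.363 × 9.64 − 0.0814) − 1] = 167.4 / 71.46 = 2.342 mg/L.
Observed yield with endogenous decay: Y_obs = Y / (1 + k_d·θ_c) = 0.363 / (1 + 0.0814 × 21.2) = 0.363 / 2.726 = 0.1332 g VSS/g bCOD.
Substrate removed = Q·(S₀ − S) = 638 m³/d × (2690 − 2.34) g/m³ = 1.71×10^6 g/d = 1715 kg/d.
So the net sludge growth is P_X = 0.1332 × 1715 = 228.4 kg VSS/d.

P_X ≈ 228 kg VSS/d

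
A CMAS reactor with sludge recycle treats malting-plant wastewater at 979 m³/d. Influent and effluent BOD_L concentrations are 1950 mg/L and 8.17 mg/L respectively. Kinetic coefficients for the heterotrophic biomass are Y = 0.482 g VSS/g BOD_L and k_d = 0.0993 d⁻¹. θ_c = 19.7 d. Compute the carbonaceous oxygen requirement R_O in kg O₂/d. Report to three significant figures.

Y_obs = Y / (1 + k_d θ_c) = 0.482 / (1 + 0.0993 × 19.7) = 0.482 / 2.956 = 0.1630.
Mass of BOD_L removed per day: Q(S₀ − S) = 979 × 1942 g/m³ = 1901 kg/d.
Biomass synthesised: P_X = Y_obs × 1901 = 310.0 kg VSS/d.
R_O = Q·(S₀ − S) − 1.42·P_X = 1901 − 1.42 × 310.0 = 1461 kg O₂/d.

R_O ≈ 1460 kg O₂/d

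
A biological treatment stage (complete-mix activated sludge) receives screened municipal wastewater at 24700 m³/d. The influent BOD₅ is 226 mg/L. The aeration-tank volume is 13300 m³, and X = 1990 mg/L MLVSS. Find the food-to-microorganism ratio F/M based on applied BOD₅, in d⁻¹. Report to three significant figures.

F/M = applied load / biomass = Q·S₀/(V·X) = 24700 × 226 / (13300 × 1990) = 0.2109 d⁻¹.

F/M ≈ 0.211 d⁻¹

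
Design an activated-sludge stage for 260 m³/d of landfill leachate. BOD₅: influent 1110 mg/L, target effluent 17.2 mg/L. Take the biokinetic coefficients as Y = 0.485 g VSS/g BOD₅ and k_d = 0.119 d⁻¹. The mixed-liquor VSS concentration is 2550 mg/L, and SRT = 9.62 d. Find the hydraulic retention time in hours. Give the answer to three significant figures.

τ ≈ 22.4 h

Steady-state biomass mass balance: V·X·(1 + k_d·θ_c) = Y·Q·(S₀ − S)·θ_c, so V = 0.485 × 260 × (1110 − 17.2) × 9.62 / [2550 × (1 + 0.119 × 9.62)] = 1.33×10^6 / 5469 = 242.4 m³.
Hydraulic retention time τ = V/Q = 242.4 / 260 = 0.9323 d = 22.37 h.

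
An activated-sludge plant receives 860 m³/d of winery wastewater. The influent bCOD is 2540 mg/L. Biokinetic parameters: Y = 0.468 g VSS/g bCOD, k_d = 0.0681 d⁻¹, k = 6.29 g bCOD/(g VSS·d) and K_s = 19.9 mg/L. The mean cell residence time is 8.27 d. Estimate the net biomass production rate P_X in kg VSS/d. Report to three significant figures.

Effluent substrate depends only on kinetics and SRT: S = K_s(1 + k_d θ_c) / [θ_c(Yk − k_d) − 1] = 19.9 × (1 + 0.0681 × 8.27) / [8.27 × (0.468 × 6.29 − 0.0681) − 1] = 31.11 / 22.78 = 1.365 mg/L.
Observed yield with endogenous decay: Y_obs = Y / (1 + k_d·θ_c) = 0.468 / (1 + 0.0681 × 8.27) = 0.468 / 1.563 = 0.2994 g VSS/g bCOD.
Substrate removed = Q·(S₀ − S) = 860 m³/d × (2540 − 1.37) g/m³ = 2.18×10^6 g/d = 2183 kg/d.
Net biomass production P_X = Y_obs × Q·(S₀ − S) = 0.2994 × 2183 = 653.6 kg VSS/d.

P_X ≈ 654 kg VSS/d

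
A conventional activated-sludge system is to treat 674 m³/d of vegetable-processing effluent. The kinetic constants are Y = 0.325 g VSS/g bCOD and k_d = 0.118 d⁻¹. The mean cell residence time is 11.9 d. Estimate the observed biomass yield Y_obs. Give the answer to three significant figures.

Observed yield with endogenous decay: Y_obs = Y / (1 + k_d·θ_c) = 0.325 / (1 + 0.118 × 11.9) = 0.325 / 2.404 = 0.1352 g VSS/g bCOD.

Y_obs ≈ 0.135 g VSS/g bCOD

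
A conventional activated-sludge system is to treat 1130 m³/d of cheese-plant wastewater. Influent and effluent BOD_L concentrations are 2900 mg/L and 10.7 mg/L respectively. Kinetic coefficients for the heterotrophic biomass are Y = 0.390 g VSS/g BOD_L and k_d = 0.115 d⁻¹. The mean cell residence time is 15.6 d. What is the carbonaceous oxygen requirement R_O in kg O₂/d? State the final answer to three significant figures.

Correct the yield for decay: Y_obs = Y/(1 + k_d θ_c) = 0.390 / (1 + 0.115 × 15.6) = 0.390 / 2.794 = 0.1396.
Mass of BOD_L removed per day: Q(S₀ − S) = 1130 × 2889 g/m³ = 3265 kg/d.
Biomass synthesised: P_X = Y_obs × 3265 = 455.7 kg VSS/d.
R_O = Q·(S₀ − S) − 1.42·P_X = 3265 − 1.42 × 455.7 = 2618 kg O₂/d.

R_O ≈ 2620 kg O₂/d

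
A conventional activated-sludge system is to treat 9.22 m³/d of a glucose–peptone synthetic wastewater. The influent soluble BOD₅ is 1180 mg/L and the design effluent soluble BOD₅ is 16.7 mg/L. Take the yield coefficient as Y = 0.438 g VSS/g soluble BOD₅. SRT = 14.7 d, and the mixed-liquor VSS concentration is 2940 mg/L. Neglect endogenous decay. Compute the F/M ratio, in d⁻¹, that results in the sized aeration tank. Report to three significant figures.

With k_d = 0 the design equation reduces to V = Y Q (S₀−S) θ_c / X = 0.438 × 9.22 × (1180 − 16.7) × 14.7 / 2940 = 23.49 m³.
Food-to-microorganism ratio F/M = Q S₀ / (V X) = 9.22 × 1180 / (23.49 × 2940) = 0.1575 d⁻¹.

F/M ≈ 0.158 d⁻¹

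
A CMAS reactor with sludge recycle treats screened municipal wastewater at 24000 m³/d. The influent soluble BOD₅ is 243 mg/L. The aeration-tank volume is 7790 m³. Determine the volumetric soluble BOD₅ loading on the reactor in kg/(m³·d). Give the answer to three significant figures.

L_v ≈ 0.749 kg soluble BOD₅/(m³·d)

Volumetric loading L_v = Q·S₀ / V = 24000 × 243 g/m³ / 7790 m³ = 748.7 g/(m³·d) = 0.7487 kg soluble BOD₅/(m³·d).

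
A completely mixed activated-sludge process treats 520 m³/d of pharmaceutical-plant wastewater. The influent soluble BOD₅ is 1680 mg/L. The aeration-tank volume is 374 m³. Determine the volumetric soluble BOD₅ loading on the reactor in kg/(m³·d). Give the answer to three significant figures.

L_v ≈ 2.34 kg soluble BOD₅/(m³·d)

L_v = Q S₀ / V = 520 × 1680 × 10⁻³ / 374.0 = 2.336 kg/(m³·d).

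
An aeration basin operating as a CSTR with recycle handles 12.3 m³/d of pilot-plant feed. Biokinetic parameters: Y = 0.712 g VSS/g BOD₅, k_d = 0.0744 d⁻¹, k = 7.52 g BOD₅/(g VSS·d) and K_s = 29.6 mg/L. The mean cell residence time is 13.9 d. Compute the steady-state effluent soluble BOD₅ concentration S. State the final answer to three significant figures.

S ≈ 0.832 mg/L

Effluent substrate depends only on kinetics and SRT: S = K_s(1 + k_d θ_c) / [θ_c(Yk − k_d) − 1] = 29.6 × (1 + 0.0744 × 13.9) / [13.9 × (0.712 × 7.52 − 0.0744) − 1] = 60.21 / 72.39 = 0.8318 mg/L.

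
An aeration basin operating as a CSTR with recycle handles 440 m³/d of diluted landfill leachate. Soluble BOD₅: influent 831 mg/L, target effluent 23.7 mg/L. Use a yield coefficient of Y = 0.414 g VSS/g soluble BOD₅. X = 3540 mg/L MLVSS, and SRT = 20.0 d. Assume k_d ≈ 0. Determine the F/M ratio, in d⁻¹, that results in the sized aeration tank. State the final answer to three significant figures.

With k_d = 0 the design equation reduces to V = Y Q (S₀−S) θ_c / X = 0.414 × 440 × (831 − 23.7) × 20.0 / 3540 = 830.8 m³.
F/M = Q·S₀ / (V·X) = 440 × 831 / (830.8 × 3540) = 0.1243 g soluble BOD₅·(g VSS·d)⁻¹.

F/M ≈ 0.124 d⁻¹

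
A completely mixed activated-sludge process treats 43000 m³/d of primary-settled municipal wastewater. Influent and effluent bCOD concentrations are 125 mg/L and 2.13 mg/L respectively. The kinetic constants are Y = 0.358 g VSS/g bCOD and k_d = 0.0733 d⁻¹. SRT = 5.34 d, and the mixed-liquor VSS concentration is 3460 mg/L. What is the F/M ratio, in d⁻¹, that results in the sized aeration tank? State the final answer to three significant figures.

From the SRT design equation V = Y Q (S₀−S) θ_c / [X (1 + k_d θ_c)] = 0.358 × 43000 × (125 − 2.13) × 5.34 / [3460 × (1 + 0.0733 × 5.34)] = 1.01×10^7 / 4814 = 2098 m³.
Food-to-microorganism ratio F/M = Q S₀ / (V X) = 43000 × 125 / (2098 × 3460) = 0.7405 d⁻¹.

F/M ≈ 0.740 d⁻¹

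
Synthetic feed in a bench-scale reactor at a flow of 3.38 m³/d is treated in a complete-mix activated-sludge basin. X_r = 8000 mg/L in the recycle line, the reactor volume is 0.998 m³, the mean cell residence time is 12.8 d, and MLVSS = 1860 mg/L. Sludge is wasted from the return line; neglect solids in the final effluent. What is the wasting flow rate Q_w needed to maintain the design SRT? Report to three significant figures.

Q_w ≈ 0.0181 m³/d

Q_w = (V·X)/(θ_c X_r) = 0.9980 × 1860 / (12.8 × 8000) = 0.01813 m³/d.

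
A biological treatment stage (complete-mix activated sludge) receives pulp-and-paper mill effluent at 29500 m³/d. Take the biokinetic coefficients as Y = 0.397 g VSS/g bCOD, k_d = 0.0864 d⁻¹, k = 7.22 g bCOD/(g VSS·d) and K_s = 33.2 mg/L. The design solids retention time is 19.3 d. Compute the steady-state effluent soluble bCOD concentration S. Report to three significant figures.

Effluent substrate depends only on kinetics and SRT: S = K_s(1 + k_d θ_c) / [θ_c(Yk − k_d) − 1] = 33.2 × (1 + 0.0864 × 19.3) / [19.3 × (0.397 × 7.22 − 0.0864) − 1] = 88.56 / 52.65 = 1.682 mg/L.

S ≈ 1.68 mg/L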